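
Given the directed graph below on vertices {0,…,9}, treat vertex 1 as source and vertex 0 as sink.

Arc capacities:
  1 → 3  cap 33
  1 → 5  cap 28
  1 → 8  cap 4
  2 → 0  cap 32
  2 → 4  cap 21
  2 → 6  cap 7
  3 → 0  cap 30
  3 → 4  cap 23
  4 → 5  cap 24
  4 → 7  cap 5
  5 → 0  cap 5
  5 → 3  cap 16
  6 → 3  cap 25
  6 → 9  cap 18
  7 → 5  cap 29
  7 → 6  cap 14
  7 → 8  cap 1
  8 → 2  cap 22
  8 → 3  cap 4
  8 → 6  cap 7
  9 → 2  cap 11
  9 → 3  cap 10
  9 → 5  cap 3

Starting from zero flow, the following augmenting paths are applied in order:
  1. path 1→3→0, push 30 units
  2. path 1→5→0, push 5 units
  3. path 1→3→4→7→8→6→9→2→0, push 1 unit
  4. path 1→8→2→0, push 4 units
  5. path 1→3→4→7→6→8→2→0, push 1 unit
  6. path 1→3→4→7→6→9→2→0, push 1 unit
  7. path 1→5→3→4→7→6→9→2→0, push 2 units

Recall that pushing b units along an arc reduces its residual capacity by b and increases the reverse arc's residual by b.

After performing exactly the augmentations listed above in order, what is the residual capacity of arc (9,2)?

after path 1 (1→3→0, push 30): res(9,2)=11
after path 2 (1→5→0, push 5): res(9,2)=11
after path 3 (1→3→4→7→8→6→9→2→0, push 1): res(9,2)=10
after path 4 (1→8→2→0, push 4): res(9,2)=10
after path 5 (1→3→4→7→6→8→2→0, push 1): res(9,2)=10
after path 6 (1→3→4→7→6→9→2→0, push 1): res(9,2)=9
after path 7 (1→5→3→4→7→6→9→2→0, push 2): res(9,2)=7

Residual capacity of (9,2): 7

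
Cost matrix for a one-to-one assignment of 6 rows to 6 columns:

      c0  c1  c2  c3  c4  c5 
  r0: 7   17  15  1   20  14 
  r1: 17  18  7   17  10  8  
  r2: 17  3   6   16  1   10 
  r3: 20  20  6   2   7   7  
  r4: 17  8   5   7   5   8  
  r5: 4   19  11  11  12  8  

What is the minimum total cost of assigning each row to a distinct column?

Minimum assignment cost: 27

one of 2 optimal assignments: row0→col3 (cost 1), row1→col2 (cost 7), row2→col1 (cost 3), row3→col5 (cost 7), row4→col4 (cost 5), row5→col0 (cost 4)
total = 1 + 7 + 3 + 7 + 5 + 4 = 27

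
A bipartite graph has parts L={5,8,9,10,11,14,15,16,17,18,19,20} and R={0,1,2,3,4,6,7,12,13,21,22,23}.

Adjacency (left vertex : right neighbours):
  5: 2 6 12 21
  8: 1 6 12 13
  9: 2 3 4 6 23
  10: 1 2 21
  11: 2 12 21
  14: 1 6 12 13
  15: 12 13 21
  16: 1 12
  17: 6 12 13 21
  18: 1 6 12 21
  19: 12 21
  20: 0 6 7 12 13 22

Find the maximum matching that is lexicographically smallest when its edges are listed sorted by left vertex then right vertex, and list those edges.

Lex-smallest maximum matching: {(5,2), (8,1), (9,3), (10,21), (11,12), (14,6), (15,13), (20,0)}

|M| = 8 (so the lex-smallest maximum matching has 8 edges)
process left vertices in ascending order; for each, take the smallest-labelled available neighbour that still permits 8 edges overall, or leave it unmatched if none does
lex-smallest matching: {5-2, 8-1, 9-3, 10-21, 11-12, 14-6, 15-13, 20-0}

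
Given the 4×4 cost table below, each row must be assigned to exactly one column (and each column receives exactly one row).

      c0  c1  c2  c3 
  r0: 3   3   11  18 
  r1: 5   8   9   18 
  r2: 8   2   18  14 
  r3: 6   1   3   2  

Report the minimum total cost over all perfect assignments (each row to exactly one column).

Minimum assignment cost: 16

optimal assignment: row0→col0 (cost 3), row1→col2 (cost 9), row2→col1 (cost 2), row3→col3 (cost 2)
total = 3 + 9 + 2 + 2 = 16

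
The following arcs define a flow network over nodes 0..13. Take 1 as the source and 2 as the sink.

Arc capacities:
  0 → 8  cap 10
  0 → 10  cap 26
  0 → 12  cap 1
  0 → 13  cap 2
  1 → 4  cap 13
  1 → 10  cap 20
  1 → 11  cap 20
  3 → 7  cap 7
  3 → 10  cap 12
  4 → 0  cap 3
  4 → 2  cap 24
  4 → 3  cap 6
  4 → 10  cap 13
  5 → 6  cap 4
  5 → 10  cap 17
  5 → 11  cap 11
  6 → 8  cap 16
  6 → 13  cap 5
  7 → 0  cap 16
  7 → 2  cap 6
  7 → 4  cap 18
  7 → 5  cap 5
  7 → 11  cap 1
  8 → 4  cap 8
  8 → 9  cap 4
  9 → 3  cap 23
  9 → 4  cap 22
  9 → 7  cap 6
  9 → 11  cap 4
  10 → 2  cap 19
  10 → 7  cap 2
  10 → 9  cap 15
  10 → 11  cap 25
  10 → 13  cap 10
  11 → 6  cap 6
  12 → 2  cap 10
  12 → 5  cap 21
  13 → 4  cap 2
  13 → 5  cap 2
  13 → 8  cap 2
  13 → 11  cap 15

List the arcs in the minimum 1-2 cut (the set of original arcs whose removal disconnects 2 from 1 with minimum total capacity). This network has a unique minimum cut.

Min-cut arcs: {(1,4), (1,10), (11,6)} (total capacity 39)

augment #1: 1→4→2 push 13
augment #2: 1→10→2 push 19
augment #3: 1→10→7→2 push 1
augment #4: 1→11→6→8→4→2 push 6
max flow = 39; residual-reachable set from 1 gives S-side
cut edges (S→T): {(1,4), (1,10), (11,6)} total cap 39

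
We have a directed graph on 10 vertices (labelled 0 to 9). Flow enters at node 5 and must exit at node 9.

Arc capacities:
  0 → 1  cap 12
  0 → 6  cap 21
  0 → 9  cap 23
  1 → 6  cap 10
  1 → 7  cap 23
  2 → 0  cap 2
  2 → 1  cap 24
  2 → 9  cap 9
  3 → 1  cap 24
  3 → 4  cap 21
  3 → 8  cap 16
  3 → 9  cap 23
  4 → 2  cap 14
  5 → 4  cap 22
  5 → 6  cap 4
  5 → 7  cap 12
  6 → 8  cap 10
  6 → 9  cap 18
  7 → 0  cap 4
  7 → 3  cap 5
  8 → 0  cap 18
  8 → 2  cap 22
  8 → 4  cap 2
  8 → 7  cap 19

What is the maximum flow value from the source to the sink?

Maximum flow value: 27

augment #1: 5→6→9 bottleneck 4, total now 4
augment #2: 5→4→2→9 bottleneck 9, total now 13
augment #3: 5→7→0→9 bottleneck 4, total now 17
augment #4: 5→7→3→9 bottleneck 5, total now 22
augment #5: 5→4→2→0→9 bottleneck 2, total now 24
augment #6: 5→4→2→1→6→9 bottleneck 3, total now 27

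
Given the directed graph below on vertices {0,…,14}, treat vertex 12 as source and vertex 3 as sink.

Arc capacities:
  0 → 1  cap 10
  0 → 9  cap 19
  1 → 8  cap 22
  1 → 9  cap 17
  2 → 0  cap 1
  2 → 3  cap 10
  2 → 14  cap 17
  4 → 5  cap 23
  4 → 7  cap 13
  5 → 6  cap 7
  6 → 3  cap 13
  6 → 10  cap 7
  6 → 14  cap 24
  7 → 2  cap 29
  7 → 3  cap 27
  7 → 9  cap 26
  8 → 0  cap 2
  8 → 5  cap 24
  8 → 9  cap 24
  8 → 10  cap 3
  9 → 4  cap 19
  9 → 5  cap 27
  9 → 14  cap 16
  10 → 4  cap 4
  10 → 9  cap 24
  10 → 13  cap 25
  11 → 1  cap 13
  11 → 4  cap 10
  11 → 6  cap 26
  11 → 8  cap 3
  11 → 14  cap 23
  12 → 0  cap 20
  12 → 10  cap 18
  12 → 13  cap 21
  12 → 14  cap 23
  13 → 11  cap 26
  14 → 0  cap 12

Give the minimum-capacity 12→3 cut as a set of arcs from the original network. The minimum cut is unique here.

augment #1: 12→10→4→7→3 push 4
augment #2: 12→13→11→6→3 push 13
augment #3: 12→0→9→4→7→3 push 9
max flow = 26; residual-reachable set from 12 gives S-side
cut edges (S→T): {(4,7), (6,3)} total cap 26

Min-cut arcs: {(4,7), (6,3)} (total capacity 26)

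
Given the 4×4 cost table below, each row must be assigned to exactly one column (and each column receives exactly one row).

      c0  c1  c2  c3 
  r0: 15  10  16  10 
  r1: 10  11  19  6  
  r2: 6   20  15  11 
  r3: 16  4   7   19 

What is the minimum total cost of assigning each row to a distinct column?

optimal assignment: row0→col1 (cost 10), row1→col3 (cost 6), row2→col0 (cost 6), row3→col2 (cost 7)
total = 10 + 6 + 6 + 7 = 29

Minimum assignment cost: 29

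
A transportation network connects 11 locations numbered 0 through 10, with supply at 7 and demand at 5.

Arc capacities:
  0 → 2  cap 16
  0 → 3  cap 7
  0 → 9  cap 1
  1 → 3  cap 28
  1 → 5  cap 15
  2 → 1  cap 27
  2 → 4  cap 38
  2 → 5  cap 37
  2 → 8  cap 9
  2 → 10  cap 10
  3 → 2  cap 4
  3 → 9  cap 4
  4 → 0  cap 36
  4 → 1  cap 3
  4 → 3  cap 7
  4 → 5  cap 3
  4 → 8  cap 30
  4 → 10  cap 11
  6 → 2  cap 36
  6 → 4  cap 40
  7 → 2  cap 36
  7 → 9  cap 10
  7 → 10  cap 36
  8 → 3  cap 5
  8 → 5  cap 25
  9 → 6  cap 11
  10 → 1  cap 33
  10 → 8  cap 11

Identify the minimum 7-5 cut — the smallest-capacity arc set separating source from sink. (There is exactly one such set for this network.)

augment #1: 7→2→5 push 36
augment #2: 7→10→1→5 push 15
augment #3: 7→10→8→5 push 11
augment #4: 7→9→6→2→5 push 1
augment #5: 7→9→6→4→5 push 3
augment #6: 7→9→6→2→8→5 push 6
augment #7: 7→10→1→3→2→8→5 push 3
augment #8: 7→10→1→3→2→4→8→5 push 1
augment #9: 7→10→1→3→9→6→4→8→5 push 1
max flow = 77; residual-reachable set from 7 gives S-side
cut edges (S→T): {(1,5), (3,2), (7,2), (9,6), (10,8)} total cap 77

Min-cut arcs: {(1,5), (3,2), (7,2), (9,6), (10,8)} (total capacity 77)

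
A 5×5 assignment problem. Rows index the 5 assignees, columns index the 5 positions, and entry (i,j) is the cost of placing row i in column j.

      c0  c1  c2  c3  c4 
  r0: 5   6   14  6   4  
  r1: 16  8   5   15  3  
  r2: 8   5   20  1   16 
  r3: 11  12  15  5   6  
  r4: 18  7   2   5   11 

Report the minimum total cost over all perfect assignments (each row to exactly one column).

optimal assignment: row0→col0 (cost 5), row1→col4 (cost 3), row2→col1 (cost 5), row3→col3 (cost 5), row4→col2 (cost 2)
total = 5 + 3 + 5 + 5 + 2 = 20

Minimum assignment cost: 20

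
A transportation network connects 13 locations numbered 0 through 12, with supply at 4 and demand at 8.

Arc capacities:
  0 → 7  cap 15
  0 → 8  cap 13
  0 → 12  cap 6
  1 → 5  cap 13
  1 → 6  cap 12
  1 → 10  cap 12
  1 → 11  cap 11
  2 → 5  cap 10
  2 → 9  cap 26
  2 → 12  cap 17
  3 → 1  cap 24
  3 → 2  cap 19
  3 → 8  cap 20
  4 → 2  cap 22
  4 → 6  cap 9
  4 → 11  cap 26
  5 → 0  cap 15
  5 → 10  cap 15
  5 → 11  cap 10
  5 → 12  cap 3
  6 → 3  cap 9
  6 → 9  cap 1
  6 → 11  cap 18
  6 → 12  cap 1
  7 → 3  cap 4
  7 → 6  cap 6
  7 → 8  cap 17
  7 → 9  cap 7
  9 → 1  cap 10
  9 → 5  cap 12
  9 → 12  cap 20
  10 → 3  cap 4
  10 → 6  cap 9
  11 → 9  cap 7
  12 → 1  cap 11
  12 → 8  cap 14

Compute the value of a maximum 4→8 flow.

augment #1: 4→2→12→8 bottleneck 14, total now 14
augment #2: 4→6→3→8 bottleneck 9, total now 23
augment #3: 4→2→5→0→8 bottleneck 8, total now 31
augment #4: 4→11→9→5→0→8 bottleneck 5, total now 36
augment #5: 4→11→9→1→10→3→8 bottleneck 2, total now 38

Maximum flow value: 38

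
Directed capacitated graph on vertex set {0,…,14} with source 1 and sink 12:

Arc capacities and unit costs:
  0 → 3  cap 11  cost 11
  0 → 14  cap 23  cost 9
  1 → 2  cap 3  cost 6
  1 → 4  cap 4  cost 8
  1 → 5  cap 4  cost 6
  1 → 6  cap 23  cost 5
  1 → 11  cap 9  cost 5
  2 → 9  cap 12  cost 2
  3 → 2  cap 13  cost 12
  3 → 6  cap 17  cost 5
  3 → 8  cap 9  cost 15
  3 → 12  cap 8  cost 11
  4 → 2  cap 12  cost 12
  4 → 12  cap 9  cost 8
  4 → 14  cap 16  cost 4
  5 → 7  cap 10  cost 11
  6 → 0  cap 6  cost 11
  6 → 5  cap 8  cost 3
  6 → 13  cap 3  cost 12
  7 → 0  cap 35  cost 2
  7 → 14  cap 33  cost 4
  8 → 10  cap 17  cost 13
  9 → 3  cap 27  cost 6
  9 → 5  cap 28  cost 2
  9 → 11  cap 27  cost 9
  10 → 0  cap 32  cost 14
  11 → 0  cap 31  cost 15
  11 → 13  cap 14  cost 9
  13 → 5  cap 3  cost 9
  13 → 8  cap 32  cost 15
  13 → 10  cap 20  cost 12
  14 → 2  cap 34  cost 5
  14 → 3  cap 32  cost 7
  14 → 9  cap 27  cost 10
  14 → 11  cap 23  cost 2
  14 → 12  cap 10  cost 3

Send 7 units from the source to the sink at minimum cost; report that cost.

shortest-cost path #1: 1→4→14→12 push 4 @ unit cost 15 (adds 60)
shortest-cost path #2: 1→5→7→14→12 push 3 @ unit cost 24 (adds 72)
total cost = 132

Minimum cost for 7 units: 132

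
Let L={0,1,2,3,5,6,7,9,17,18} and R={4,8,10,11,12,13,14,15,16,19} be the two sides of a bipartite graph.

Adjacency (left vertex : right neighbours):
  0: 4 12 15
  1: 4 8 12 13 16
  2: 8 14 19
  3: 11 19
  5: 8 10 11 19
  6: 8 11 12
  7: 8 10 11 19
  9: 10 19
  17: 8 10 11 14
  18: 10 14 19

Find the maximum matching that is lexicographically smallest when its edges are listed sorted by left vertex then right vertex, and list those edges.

|M| = 8 (so the lex-smallest maximum matching has 8 edges)
process left vertices in ascending order; for each, take the smallest-labelled available neighbour that still permits 8 edges overall, or leave it unmatched if none does
lex-smallest matching: {0-4, 1-13, 2-8, 3-11, 5-10, 6-12, 7-19, 17-14}

Lex-smallest maximum matching: {(0,4), (1,13), (2,8), (3,11), (5,10), (6,12), (7,19), (17,14)}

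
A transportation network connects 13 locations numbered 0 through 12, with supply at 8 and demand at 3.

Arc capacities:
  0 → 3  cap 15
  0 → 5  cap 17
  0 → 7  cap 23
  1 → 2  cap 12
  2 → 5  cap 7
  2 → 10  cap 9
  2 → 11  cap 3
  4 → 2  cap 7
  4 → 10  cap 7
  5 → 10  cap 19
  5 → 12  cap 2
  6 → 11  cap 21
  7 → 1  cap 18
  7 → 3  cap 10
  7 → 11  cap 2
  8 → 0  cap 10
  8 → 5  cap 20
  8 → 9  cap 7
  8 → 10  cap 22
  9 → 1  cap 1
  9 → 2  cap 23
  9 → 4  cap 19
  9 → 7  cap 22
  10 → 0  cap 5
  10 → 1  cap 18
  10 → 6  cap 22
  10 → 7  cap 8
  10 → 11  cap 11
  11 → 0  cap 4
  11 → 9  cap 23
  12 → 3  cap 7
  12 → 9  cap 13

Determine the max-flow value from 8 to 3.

augment #1: 8→0→3 bottleneck 10, total now 10
augment #2: 8→5→12→3 bottleneck 2, total now 12
augment #3: 8→9→7→3 bottleneck 7, total now 19
augment #4: 8→10→0→3 bottleneck 5, total now 24
augment #5: 8→10→7→3 bottleneck 3, total now 27

Maximum flow value: 27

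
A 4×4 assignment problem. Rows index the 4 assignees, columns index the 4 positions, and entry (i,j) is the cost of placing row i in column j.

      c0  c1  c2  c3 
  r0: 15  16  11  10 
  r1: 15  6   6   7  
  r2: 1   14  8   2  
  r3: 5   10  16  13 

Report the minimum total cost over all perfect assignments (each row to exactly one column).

Minimum assignment cost: 24

optimal assignment: row0→col2 (cost 11), row1→col1 (cost 6), row2→col3 (cost 2), row3→col0 (cost 5)
total = 11 + 6 + 2 + 5 = 24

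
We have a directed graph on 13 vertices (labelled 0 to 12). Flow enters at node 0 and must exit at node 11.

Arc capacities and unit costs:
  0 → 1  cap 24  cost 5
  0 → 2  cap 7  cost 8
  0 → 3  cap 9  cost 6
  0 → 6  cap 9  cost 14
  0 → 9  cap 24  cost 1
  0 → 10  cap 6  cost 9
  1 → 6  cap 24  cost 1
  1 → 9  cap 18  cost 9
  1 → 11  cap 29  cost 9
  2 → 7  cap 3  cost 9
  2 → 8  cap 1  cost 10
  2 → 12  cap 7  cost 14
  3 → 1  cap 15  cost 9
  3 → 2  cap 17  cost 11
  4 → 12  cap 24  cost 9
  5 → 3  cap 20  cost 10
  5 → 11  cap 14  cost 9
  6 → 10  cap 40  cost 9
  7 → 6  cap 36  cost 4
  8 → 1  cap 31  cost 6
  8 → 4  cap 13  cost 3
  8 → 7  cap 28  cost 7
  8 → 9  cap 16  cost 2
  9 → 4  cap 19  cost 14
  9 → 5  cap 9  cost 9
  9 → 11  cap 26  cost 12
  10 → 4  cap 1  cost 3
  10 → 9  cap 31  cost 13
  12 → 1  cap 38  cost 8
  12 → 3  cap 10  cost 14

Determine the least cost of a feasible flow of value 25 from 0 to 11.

shortest-cost path #1: 0→9→11 push 24 @ unit cost 13 (adds 312)
shortest-cost path #2: 0→1→11 push 1 @ unit cost 14 (adds 14)
total cost = 326

Minimum cost for 25 units: 326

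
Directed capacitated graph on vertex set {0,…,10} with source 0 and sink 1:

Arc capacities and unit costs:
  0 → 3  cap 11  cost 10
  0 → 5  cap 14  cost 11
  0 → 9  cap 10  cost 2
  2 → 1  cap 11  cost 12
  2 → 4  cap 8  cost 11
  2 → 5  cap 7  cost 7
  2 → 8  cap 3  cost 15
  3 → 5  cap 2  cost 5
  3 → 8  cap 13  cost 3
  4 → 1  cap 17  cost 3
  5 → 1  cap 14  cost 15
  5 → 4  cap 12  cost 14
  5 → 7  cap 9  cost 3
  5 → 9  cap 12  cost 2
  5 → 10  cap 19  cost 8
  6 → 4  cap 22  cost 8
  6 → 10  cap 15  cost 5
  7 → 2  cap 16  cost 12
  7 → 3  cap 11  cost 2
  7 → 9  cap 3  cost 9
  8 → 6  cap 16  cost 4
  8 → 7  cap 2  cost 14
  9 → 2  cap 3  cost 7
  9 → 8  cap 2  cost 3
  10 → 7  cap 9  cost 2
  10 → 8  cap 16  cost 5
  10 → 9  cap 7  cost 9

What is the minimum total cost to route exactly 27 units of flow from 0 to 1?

Minimum cost for 27 units: 691

shortest-cost path #1: 0→9→8→6→4→1 push 2 @ unit cost 20 (adds 40)
shortest-cost path #2: 0→9→2→1 push 3 @ unit cost 21 (adds 63)
shortest-cost path #3: 0→5→1 push 14 @ unit cost 26 (adds 364)
shortest-cost path #4: 0→3→8→6→4→1 push 8 @ unit cost 28 (adds 224)
total cost = 691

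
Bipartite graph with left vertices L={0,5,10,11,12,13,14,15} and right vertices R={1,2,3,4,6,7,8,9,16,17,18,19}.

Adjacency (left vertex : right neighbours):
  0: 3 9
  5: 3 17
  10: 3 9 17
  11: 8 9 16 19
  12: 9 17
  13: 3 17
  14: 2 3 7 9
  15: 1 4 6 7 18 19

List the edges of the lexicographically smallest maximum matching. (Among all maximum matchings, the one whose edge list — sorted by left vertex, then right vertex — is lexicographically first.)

|M| = 6 (so the lex-smallest maximum matching has 6 edges)
process left vertices in ascending order; for each, take the smallest-labelled available neighbour that still permits 6 edges overall, or leave it unmatched if none does
lex-smallest matching: {0-3, 5-17, 10-9, 11-8, 14-2, 15-1}

Lex-smallest maximum matching: {(0,3), (5,17), (10,9), (11,8), (14,2), (15,1)}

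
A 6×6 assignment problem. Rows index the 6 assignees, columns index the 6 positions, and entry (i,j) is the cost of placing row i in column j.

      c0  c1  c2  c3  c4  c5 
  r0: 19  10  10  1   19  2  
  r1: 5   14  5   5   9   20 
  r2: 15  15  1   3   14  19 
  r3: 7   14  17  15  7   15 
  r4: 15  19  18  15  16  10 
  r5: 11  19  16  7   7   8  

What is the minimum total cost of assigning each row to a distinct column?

optimal assignment: row0→col3 (cost 1), row1→col0 (cost 5), row2→col2 (cost 1), row3→col1 (cost 14), row4→col5 (cost 10), row5→col4 (cost 7)
total = 1 + 5 + 1 + 14 + 10 + 7 = 38

Minimum assignment cost: 38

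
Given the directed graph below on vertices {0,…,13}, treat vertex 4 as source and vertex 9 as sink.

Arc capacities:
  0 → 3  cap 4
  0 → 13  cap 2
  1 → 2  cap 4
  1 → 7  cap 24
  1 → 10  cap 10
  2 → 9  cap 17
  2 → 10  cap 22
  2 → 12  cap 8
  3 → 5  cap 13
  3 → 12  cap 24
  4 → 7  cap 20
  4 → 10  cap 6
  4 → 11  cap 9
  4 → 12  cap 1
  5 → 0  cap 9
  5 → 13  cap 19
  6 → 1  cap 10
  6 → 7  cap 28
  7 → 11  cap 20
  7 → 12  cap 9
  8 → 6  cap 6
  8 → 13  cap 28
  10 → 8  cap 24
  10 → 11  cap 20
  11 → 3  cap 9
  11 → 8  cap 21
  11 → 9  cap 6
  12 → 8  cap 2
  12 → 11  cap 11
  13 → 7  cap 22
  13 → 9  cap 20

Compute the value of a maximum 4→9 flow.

Maximum flow value: 30

augment #1: 4→11→9 bottleneck 6, total now 6
augment #2: 4→10→8→13→9 bottleneck 6, total now 12
augment #3: 4→11→8→13→9 bottleneck 3, total now 15
augment #4: 4→12→8→13→9 bottleneck 1, total now 16
augment #5: 4→7→11→8→13→9 bottleneck 10, total now 26
augment #6: 4→7→11→8→6→1→2→9 bottleneck 4, total now 30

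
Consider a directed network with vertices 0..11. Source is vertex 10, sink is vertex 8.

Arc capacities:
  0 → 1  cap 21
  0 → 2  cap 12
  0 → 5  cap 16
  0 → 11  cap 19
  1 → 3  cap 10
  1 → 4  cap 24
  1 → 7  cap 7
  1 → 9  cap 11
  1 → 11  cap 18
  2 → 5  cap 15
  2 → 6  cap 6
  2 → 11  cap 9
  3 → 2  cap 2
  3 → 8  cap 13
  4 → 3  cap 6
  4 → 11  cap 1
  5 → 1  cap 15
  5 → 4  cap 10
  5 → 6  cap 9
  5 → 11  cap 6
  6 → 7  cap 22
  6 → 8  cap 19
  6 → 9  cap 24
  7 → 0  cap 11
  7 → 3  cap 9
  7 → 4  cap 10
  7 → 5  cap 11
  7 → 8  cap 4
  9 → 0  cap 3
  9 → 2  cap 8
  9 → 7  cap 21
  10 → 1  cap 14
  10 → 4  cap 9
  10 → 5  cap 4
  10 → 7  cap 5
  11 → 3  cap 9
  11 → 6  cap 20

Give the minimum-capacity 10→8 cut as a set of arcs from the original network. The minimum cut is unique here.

Min-cut arcs: {(4,3), (4,11), (10,1), (10,5), (10,7)} (total capacity 30)

augment #1: 10→7→8 push 4
augment #2: 10→1→3→8 push 10
augment #3: 10→4→3→8 push 3
augment #4: 10→5→6→8 push 4
augment #5: 10→1→11→6→8 push 4
augment #6: 10→4→11→6→8 push 1
augment #7: 10→7→5→6→8 push 1
augment #8: 10→4→3→2→6→8 push 2
augment #9: 10→4→3→1→11→6→8 push 1
max flow = 30; residual-reachable set from 10 gives S-side
cut edges (S→T): {(4,3), (4,11), (10,1), (10,5), (10,7)} total cap 30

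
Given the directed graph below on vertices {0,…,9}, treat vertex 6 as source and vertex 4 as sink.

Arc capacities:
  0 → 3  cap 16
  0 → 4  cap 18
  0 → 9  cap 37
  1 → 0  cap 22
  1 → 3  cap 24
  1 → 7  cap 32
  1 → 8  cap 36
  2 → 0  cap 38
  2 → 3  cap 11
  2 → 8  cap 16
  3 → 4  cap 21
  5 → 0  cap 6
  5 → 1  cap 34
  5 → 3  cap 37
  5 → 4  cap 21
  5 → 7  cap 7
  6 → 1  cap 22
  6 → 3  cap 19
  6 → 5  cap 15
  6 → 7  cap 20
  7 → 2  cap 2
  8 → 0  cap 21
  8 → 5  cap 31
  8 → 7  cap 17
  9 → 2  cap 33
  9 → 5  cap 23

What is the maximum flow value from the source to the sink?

augment #1: 6→3→4 bottleneck 19, total now 19
augment #2: 6→5→4 bottleneck 15, total now 34
augment #3: 6→1→0→4 bottleneck 18, total now 52
augment #4: 6→1→3→4 bottleneck 2, total now 54
augment #5: 6→1→8→5→4 bottleneck 2, total now 56
augment #6: 6→7→2→8→5→4 bottleneck 2, total now 58

Maximum flow value: 58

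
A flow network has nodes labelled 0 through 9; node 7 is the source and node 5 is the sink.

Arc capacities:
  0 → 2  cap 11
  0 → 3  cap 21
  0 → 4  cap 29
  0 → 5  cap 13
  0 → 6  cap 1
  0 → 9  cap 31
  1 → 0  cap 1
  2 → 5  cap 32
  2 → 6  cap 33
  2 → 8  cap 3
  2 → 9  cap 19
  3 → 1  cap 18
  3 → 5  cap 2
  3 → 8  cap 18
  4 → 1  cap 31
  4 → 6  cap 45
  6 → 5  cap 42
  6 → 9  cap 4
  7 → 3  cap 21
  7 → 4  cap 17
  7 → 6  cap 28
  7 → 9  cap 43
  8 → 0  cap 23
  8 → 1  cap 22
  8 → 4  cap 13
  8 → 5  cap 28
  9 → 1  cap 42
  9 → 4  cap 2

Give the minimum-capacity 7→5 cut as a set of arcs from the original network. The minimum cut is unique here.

augment #1: 7→3→5 push 2
augment #2: 7→6→5 push 28
augment #3: 7→3→8→5 push 18
augment #4: 7→4→6→5 push 14
augment #5: 7→3→1→0→5 push 1
max flow = 63; residual-reachable set from 7 gives S-side
cut edges (S→T): {(1,0), (3,5), (3,8), (6,5)} total cap 63

Min-cut arcs: {(1,0), (3,5), (3,8), (6,5)} (total capacity 63)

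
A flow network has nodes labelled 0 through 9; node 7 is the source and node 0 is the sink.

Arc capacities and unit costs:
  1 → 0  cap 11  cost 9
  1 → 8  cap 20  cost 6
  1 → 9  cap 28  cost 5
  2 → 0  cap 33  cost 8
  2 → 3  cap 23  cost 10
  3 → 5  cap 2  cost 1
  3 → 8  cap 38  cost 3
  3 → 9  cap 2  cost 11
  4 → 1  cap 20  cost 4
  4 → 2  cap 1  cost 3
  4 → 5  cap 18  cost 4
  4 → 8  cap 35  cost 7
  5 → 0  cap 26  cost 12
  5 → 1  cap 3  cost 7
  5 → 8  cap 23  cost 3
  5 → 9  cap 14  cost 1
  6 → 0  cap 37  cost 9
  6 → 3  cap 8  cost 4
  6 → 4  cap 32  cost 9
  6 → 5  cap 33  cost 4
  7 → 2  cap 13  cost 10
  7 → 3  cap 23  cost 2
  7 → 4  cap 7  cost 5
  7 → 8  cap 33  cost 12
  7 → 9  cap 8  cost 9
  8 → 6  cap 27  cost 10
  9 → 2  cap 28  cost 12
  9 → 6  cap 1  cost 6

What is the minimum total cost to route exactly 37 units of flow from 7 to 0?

shortest-cost path #1: 7→3→5→0 push 2 @ unit cost 15 (adds 30)
shortest-cost path #2: 7→4→2→0 push 1 @ unit cost 16 (adds 16)
shortest-cost path #3: 7→2→0 push 13 @ unit cost 18 (adds 234)
shortest-cost path #4: 7→4→1→0 push 6 @ unit cost 18 (adds 108)
shortest-cost path #5: 7→9→6→0 push 1 @ unit cost 24 (adds 24)
shortest-cost path #6: 7→3→8→6→0 push 14 @ unit cost 24 (adds 336)
total cost = 748

Minimum cost for 37 units: 748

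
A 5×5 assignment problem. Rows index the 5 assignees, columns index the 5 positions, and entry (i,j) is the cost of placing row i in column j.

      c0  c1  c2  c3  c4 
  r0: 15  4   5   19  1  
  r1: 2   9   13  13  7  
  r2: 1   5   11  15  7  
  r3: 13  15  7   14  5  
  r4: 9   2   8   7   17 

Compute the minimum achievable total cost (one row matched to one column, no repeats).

Minimum assignment cost: 22

optimal assignment: row0→col4 (cost 1), row1→col0 (cost 2), row2→col1 (cost 5), row3→col2 (cost 7), row4→col3 (cost 7)
total = 1 + 2 + 5 + 7 + 7 = 22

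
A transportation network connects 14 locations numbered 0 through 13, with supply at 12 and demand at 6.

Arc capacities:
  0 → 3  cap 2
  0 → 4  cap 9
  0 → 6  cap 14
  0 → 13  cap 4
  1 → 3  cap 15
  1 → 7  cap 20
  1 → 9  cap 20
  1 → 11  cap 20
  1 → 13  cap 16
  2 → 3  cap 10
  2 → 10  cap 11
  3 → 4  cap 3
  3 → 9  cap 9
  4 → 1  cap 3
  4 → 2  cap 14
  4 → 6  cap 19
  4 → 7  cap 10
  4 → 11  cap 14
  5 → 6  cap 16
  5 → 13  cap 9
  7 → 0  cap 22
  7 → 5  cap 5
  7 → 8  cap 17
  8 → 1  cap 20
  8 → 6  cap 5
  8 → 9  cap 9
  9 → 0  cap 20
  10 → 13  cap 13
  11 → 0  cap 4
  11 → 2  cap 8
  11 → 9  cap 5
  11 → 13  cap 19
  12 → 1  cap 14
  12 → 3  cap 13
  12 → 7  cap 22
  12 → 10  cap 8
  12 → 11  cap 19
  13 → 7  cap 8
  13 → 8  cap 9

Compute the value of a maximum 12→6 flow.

augment #1: 12→3→4→6 bottleneck 3, total now 3
augment #2: 12→7→0→6 bottleneck 14, total now 17
augment #3: 12→7→5→6 bottleneck 5, total now 22
augment #4: 12→7→8→6 bottleneck 3, total now 25
augment #5: 12→1→7→8→6 bottleneck 2, total now 27
augment #6: 12→11→0→4→6 bottleneck 4, total now 31
augment #7: 12→1→7→0→4→6 bottleneck 5, total now 36

Maximum flow value: 36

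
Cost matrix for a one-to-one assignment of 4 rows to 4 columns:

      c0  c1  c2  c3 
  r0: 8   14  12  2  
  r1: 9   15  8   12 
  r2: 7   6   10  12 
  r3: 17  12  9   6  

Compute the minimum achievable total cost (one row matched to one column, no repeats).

Minimum assignment cost: 26

optimal assignment: row0→col3 (cost 2), row1→col0 (cost 9), row2→col1 (cost 6), row3→col2 (cost 9)
total = 2 + 9 + 6 + 9 = 26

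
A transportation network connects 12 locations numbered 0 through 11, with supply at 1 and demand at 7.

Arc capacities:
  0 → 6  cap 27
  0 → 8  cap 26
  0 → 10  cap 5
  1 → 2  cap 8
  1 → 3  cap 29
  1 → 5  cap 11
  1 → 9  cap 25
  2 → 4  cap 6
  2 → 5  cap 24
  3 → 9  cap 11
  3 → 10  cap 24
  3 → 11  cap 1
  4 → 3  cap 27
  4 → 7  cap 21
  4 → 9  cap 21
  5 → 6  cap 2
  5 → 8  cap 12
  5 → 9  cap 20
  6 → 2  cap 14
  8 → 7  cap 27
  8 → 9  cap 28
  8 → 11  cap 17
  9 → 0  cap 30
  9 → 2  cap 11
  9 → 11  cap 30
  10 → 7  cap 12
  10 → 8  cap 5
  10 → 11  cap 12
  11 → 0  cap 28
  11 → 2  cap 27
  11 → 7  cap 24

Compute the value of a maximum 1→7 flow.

augment #1: 1→2→4→7 bottleneck 6, total now 6
augment #2: 1→3→10→7 bottleneck 12, total now 18
augment #3: 1→3→11→7 bottleneck 1, total now 19
augment #4: 1→5→8→7 bottleneck 11, total now 30
augment #5: 1→9→11→7 bottleneck 23, total now 53
augment #6: 1→2→5→8→7 bottleneck 1, total now 54
augment #7: 1→3→10→8→7 bottleneck 5, total now 59
augment #8: 1→9→0→8→7 bottleneck 2, total now 61
augment #9: 1→3→9→0→8→7 bottleneck 8, total now 69

Maximum flow value: 69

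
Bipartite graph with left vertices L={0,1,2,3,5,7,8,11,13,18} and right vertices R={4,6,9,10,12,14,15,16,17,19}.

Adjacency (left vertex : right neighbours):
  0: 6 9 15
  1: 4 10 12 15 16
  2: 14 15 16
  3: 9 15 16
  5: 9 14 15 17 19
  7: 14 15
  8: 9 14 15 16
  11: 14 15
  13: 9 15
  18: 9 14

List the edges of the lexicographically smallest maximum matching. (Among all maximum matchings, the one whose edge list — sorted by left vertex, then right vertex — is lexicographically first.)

Lex-smallest maximum matching: {(0,6), (1,4), (2,14), (3,9), (5,17), (7,15), (8,16)}

|M| = 7 (so the lex-smallest maximum matching has 7 edges)
process left vertices in ascending order; for each, take the smallest-labelled available neighbour that still permits 7 edges overall, or leave it unmatched if none does
lex-smallest matching: {0-6, 1-4, 2-14, 3-9, 5-17, 7-15, 8-16}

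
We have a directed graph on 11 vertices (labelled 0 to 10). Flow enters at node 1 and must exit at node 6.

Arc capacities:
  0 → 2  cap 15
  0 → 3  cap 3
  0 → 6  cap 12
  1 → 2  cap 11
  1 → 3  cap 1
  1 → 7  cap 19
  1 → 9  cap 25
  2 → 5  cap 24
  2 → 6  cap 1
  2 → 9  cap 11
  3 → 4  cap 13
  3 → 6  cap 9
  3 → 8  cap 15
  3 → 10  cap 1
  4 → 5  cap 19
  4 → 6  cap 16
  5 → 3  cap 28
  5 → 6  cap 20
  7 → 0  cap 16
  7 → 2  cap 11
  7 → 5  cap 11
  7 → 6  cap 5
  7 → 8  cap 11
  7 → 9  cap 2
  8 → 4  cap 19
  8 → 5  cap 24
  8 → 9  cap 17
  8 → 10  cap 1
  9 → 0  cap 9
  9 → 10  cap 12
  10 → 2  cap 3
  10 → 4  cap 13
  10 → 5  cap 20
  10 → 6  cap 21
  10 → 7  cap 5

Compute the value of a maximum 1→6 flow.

Maximum flow value: 52

augment #1: 1→2→6 bottleneck 1, total now 1
augment #2: 1→3→6 bottleneck 1, total now 2
augment #3: 1→7→6 bottleneck 5, total now 7
augment #4: 1→2→5→6 bottleneck 10, total now 17
augment #5: 1→7→0→6 bottleneck 12, total now 29
augment #6: 1→7→5→6 bottleneck 2, total now 31
augment #7: 1→9→10→6 bottleneck 12, total now 43
augment #8: 1→9→0→3→6 bottleneck 3, total now 46
augment #9: 1→9→0→2→5→6 bottleneck 6, total now 52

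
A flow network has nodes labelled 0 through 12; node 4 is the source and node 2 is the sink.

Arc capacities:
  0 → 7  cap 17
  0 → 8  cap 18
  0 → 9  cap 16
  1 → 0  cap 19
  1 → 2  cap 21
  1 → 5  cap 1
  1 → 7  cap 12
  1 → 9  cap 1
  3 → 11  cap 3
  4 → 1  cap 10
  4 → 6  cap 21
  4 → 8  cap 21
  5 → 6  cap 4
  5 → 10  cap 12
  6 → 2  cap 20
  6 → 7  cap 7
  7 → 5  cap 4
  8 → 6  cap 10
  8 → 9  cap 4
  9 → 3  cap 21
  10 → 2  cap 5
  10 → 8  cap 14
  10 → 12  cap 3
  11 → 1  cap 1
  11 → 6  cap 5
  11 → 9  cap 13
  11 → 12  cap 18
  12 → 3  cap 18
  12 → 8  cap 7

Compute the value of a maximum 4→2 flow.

Maximum flow value: 35

augment #1: 4→1→2 bottleneck 10, total now 10
augment #2: 4→6→2 bottleneck 20, total now 30
augment #3: 4→6→7→5→10→2 bottleneck 1, total now 31
augment #4: 4→8→6→7→5→10→2 bottleneck 3, total now 34
augment #5: 4→8→9→3→11→1→2 bottleneck 1, total now 35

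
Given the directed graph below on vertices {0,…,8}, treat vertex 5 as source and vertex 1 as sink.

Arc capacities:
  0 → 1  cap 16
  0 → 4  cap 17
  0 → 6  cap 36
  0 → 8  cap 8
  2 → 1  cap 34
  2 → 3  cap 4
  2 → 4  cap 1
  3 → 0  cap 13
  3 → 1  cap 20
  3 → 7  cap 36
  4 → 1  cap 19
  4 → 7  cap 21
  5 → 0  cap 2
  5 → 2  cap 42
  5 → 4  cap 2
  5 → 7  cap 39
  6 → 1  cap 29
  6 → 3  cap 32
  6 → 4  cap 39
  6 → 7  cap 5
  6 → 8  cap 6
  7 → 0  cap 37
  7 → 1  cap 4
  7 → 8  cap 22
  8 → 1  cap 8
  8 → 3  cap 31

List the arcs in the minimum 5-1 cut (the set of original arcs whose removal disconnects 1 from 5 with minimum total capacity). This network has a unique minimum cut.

augment #1: 5→0→1 push 2
augment #2: 5→2→1 push 34
augment #3: 5→4→1 push 2
augment #4: 5→7→1 push 4
augment #5: 5→2→3→1 push 4
augment #6: 5→2→4→1 push 1
augment #7: 5→7→0→1 push 14
augment #8: 5→7→8→1 push 8
augment #9: 5→7→0→4→1 push 13
max flow = 82; residual-reachable set from 5 gives S-side
cut edges (S→T): {(2,1), (2,3), (2,4), (5,0), (5,4), (5,7)} total cap 82

Min-cut arcs: {(2,1), (2,3), (2,4), (5,0), (5,4), (5,7)} (total capacity 82)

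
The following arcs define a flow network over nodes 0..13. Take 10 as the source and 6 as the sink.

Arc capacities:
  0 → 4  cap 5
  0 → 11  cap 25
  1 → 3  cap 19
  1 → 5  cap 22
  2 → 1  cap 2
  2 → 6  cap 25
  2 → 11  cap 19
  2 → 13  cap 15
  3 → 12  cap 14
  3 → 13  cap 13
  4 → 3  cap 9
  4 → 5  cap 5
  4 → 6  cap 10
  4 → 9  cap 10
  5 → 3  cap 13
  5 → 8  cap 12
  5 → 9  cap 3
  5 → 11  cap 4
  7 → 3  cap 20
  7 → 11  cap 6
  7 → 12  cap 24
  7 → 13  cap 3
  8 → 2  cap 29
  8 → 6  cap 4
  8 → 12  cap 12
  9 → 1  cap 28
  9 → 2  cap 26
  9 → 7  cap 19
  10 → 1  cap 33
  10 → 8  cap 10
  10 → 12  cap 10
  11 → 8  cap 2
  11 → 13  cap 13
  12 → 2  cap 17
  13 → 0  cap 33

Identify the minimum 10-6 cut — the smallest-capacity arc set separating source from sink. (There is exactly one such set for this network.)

Min-cut arcs: {(0,4), (2,6), (8,6)} (total capacity 34)

augment #1: 10→8→6 push 4
augment #2: 10→8→2→6 push 6
augment #3: 10→12→2→6 push 10
augment #4: 10→1→3→12→2→6 push 7
augment #5: 10→1→5→8→2→6 push 2
augment #6: 10→1→3→13→0→4→6 push 5
max flow = 34; residual-reachable set from 10 gives S-side
cut edges (S→T): {(0,4), (2,6), (8,6)} total cap 34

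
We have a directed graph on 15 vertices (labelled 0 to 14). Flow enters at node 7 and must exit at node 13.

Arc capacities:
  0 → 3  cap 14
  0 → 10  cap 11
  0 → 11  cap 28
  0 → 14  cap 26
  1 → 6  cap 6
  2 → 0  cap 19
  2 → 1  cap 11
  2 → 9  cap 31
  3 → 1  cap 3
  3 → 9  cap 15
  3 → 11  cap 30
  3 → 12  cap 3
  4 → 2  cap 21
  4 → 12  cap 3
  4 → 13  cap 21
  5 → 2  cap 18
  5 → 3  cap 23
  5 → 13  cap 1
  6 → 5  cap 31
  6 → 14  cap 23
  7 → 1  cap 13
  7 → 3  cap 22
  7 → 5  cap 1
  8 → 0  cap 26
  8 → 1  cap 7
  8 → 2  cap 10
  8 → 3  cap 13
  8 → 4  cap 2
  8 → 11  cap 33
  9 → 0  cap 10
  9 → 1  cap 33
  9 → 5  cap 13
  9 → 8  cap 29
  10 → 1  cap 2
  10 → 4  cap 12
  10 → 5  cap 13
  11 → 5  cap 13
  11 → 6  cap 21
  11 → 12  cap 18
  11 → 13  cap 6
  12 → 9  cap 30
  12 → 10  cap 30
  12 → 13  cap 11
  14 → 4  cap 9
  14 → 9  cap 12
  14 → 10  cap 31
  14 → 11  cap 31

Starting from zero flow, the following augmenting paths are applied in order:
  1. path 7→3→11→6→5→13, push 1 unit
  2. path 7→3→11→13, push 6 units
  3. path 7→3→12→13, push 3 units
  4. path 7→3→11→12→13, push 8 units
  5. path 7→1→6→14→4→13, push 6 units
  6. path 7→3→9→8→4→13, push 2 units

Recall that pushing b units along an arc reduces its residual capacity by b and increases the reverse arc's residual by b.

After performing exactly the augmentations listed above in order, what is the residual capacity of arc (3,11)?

after path 1 (7→3→11→6→5→13, push 1): res(3,11)=29
after path 2 (7→3→11→13, push 6): res(3,11)=23
after path 3 (7→3→12→13, push 3): res(3,11)=23
after path 4 (7→3→11→12→13, push 8): res(3,11)=15
after path 5 (7→1→6→14→4→13, push 6): res(3,11)=15
after path 6 (7→3→9→8→4→13, push 2): res(3,11)=15

Residual capacity of (3,11): 15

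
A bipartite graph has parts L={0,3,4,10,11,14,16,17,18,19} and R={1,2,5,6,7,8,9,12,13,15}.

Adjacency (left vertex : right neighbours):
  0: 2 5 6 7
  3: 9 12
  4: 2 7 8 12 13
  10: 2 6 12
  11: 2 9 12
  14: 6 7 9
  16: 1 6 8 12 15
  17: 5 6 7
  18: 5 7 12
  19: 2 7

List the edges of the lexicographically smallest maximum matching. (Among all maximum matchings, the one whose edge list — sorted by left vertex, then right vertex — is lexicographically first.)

|M| = 8 (so the lex-smallest maximum matching has 8 edges)
process left vertices in ascending order; for each, take the smallest-labelled available neighbour that still permits 8 edges overall, or leave it unmatched if none does
lex-smallest matching: {0-2, 3-9, 4-8, 10-6, 11-12, 14-7, 16-1, 17-5}

Lex-smallest maximum matching: {(0,2), (3,9), (4,8), (10,6), (11,12), (14,7), (16,1), (17,5)}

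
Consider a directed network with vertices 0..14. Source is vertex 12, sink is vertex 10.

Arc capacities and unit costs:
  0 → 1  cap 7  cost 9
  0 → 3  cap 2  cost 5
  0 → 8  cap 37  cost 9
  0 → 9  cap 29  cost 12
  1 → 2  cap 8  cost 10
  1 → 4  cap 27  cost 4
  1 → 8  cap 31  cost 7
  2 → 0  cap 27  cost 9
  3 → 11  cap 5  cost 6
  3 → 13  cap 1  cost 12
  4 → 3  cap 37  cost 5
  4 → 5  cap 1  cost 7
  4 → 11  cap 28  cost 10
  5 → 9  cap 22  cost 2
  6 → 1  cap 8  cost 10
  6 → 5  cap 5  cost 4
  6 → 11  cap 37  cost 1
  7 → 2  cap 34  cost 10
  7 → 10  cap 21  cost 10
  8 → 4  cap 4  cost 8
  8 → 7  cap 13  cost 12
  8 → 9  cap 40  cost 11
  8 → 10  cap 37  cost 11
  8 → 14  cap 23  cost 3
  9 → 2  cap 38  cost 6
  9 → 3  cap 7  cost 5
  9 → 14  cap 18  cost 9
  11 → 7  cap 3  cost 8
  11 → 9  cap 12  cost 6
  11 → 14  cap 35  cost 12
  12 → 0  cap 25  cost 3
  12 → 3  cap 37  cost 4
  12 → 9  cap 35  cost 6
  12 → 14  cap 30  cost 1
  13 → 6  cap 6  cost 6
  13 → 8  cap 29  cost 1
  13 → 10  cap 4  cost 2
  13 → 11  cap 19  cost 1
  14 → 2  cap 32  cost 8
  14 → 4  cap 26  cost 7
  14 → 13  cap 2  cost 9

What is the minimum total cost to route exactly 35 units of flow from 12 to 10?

shortest-cost path #1: 12→14→13→10 push 2 @ unit cost 12 (adds 24)
shortest-cost path #2: 12→3→13→10 push 1 @ unit cost 18 (adds 18)
shortest-cost path #3: 12→0→8→10 push 25 @ unit cost 23 (adds 575)
shortest-cost path #4: 12→3→11→7→10 push 3 @ unit cost 28 (adds 84)
shortest-cost path #5: 12→14→2→0→8→10 push 4 @ unit cost 38 (adds 152)
total cost = 853

Minimum cost for 35 units: 853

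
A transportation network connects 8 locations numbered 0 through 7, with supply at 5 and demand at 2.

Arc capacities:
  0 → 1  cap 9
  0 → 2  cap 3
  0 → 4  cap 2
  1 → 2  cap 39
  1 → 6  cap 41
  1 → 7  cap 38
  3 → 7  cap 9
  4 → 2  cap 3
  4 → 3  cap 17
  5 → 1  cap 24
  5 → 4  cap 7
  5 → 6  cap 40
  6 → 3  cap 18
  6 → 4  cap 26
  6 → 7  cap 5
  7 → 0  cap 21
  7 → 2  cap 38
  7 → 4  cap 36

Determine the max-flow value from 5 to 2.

augment #1: 5→1→2 bottleneck 24, total now 24
augment #2: 5→4→2 bottleneck 3, total now 27
augment #3: 5→6→7→2 bottleneck 5, total now 32
augment #4: 5→4→3→7→2 bottleneck 4, total now 36
augment #5: 5→6→3→7→2 bottleneck 5, total now 41

Maximum flow value: 41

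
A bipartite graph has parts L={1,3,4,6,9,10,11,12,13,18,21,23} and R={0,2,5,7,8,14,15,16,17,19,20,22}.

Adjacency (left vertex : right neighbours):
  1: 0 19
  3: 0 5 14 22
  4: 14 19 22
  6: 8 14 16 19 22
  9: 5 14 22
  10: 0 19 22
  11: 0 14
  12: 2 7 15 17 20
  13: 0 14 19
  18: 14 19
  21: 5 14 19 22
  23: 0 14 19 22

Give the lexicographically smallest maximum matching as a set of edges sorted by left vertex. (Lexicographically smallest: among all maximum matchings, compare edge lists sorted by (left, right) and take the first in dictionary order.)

|M| = 7 (so the lex-smallest maximum matching has 7 edges)
process left vertices in ascending order; for each, take the smallest-labelled available neighbour that still permits 7 edges overall, or leave it unmatched if none does
lex-smallest matching: {1-0, 3-5, 4-14, 6-8, 9-22, 10-19, 12-2}

Lex-smallest maximum matching: {(1,0), (3,5), (4,14), (6,8), (9,22), (10,19), (12,2)}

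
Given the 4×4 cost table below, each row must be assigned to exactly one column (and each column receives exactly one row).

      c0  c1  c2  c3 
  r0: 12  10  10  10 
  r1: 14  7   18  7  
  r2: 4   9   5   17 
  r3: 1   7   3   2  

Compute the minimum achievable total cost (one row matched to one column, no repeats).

Minimum assignment cost: 23

one of 3 optimal assignments: row0→col1 (cost 10), row1→col3 (cost 7), row2→col2 (cost 5), row3→col0 (cost 1)
total = 10 + 7 + 5 + 1 = 23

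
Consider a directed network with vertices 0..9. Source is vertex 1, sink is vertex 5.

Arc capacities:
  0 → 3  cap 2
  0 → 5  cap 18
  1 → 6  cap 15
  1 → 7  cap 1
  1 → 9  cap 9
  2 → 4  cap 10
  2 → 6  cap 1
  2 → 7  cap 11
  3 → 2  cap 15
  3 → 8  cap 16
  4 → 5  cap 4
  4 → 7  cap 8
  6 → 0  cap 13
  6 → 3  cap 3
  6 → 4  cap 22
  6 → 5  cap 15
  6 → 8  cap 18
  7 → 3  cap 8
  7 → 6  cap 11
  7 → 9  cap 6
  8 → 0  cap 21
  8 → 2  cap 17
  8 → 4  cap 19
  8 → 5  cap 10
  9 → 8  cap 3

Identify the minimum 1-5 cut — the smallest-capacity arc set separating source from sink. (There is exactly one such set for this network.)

augment #1: 1→6→5 push 15
augment #2: 1→9→8→5 push 3
augment #3: 1→7→3→8→5 push 1
max flow = 19; residual-reachable set from 1 gives S-side
cut edges (S→T): {(1,6), (1,7), (9,8)} total cap 19

Min-cut arcs: {(1,6), (1,7), (9,8)} (total capacity 19)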